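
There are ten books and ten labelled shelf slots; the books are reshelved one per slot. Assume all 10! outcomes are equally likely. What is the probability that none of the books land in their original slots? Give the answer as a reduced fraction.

Favorable outcomes: !10 = 1334961.
Total outcomes: 10! = 3628800.
Probability = 1334961/3628800 = 16481/44800.

16481/44800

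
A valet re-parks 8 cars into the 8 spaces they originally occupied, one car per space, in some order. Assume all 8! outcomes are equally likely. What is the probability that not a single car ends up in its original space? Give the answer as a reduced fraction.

Favorable outcomes: !8 = 14833.
Total outcomes: 8! = 40320.
Probability = 14833/40320 = 2119/5760.

2119/5760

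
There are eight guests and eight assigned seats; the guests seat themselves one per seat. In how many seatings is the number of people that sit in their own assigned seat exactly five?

Pick the 5 fixed positions: C(8,5) = 56 ways.
The remaining 3 must be deranged: !3 = 2.
Total: 56 × 2 = 112.

112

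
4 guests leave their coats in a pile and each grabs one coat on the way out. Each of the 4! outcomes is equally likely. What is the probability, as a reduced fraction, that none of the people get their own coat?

Favorable outcomes: !4 = 9.
Total outcomes: 4! = 24.
Probability = 9/24 = 3/8.

3/8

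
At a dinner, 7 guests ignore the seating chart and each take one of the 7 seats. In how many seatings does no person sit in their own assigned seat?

1854

Use !n = n·!(n-1) + (-1)^n.
!7 = 7·265 - 1 = 1854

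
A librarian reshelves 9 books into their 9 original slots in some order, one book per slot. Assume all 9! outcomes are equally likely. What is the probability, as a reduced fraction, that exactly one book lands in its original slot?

Favorable outcomes: C(9,1)·!8 = 9·14833 = 133497.
Total outcomes: 9! = 362880.
Probability = 133497/362880 = 2119/5760.

2119/5760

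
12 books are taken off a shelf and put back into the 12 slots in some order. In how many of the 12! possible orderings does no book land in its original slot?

176214841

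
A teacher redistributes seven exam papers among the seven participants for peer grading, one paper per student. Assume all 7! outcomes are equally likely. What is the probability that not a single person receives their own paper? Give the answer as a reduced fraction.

103/280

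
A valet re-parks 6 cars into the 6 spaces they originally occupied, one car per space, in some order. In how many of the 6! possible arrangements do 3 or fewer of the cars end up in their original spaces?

704

Sum C(6,i)·!(6-i) for i = 0..3:
  i=0: C(6,0)·!6 = 1·265 = 265
  i=1: C(6,1)·!5 = 6·44 = 264
  i=2: C(6,2)·!4 = 15·9 = 135
  i=3: C(6,3)·!3 = 20·2 = 40
Total = 704.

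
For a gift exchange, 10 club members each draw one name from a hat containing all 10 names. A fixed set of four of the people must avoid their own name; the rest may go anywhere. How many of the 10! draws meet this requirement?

2399760

Inclusion-exclusion on the 4 forbidden self-matches:
Σ_{j=0}^{4} (-1)^j C(4,j)(10-j)!
= C(4,0)·10! - C(4,1)·9! + C(4,2)·8! - C(4,3)·7! + C(4,4)·6!
= 3628800 - 1451520 + 241920 - 20160 + 720
= 2399760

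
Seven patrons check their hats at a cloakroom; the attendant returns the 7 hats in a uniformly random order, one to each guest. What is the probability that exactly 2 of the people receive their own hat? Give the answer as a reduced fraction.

11/60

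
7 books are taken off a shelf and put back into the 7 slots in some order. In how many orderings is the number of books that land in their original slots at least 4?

92

Sum C(7,i)·!(7-i) for i = 4..7:
  i=4: C(7,4)·!3 = 35·2 = 70
  i=5: C(7,5)·!2 = 21·1 = 21
  i=6: C(7,6)·!1 = 7·0 = 0
  i=7: C(7,7)·!0 = 1·1 = 1
Total = 92.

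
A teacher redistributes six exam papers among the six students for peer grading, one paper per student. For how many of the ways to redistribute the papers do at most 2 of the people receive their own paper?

Sum C(6,i)·!(6-i) for i = 0..2:
  i=0: C(6,0)·!6 = 1·265 = 265
  i=1: C(6,1)·!5 = 6·44 = 264
  i=2: C(6,2)·!4 = 15·9 = 135
Total = 664.

664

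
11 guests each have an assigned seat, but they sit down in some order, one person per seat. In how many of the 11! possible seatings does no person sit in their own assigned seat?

14684570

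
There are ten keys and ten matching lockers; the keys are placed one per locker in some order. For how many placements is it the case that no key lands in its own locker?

1334961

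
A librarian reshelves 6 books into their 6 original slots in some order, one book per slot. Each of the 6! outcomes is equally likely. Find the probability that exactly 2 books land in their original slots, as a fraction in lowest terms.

Favorable outcomes: C(6,2)·!4 = 15·9 = 135.
Total outcomes: 6! = 720.
Probability = 135/720 = 3/16.

3/16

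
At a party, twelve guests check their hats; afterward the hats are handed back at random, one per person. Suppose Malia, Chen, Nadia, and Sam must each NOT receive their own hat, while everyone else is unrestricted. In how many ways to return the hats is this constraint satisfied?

339696000

Inclusion-exclusion on the 4 forbidden self-matches:
Σ_{j=0}^{4} (-1)^j C(4,j)(12-j)!
= C(4,0)·12! - C(4,1)·11! + C(4,2)·10! - C(4,3)·9! + C(4,4)·8!
= 479001600 - 159667200 + 21772800 - 1451520 + 40320
= 339696000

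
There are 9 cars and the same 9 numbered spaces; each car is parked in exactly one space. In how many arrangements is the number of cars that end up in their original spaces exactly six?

Pick the 6 fixed positions: C(9,6) = 84 ways.
The remaining 3 must be deranged: !3 = 2.
Total: 84 × 2 = 168.

168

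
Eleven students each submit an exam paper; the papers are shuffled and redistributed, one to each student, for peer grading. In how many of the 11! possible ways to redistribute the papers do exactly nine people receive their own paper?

Choose which 9 of the 11 are fixed: C(11,9) = 55.
The other 2 form a derangement: !2 = 1.
Total: 55 × 1 = 55.

55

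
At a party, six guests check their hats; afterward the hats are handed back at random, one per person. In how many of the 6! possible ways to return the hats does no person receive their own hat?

265

!6 is the nearest integer to 6!/e.
6! = 720, and 720/e ≈ 264.87, so !6 = 265.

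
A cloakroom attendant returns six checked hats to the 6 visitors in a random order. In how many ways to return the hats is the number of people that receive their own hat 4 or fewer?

Sum C(6,i)·!(6-i) for i = 0..4:
  i=0: C(6,0)·!6 = 1·265 = 265
  i=1: C(6,1)·!5 = 6·44 = 264
  i=2: C(6,2)·!4 = 15·9 = 135
  i=3: C(6,3)·!3 = 20·2 = 40
  i=4: C(6,4)·!2 = 15·1 = 15
Total = 719.

719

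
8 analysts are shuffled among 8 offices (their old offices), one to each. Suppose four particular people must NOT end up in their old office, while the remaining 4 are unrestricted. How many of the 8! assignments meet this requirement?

24024

Let A_j be the event that the j-th constrained one is fixed. By inclusion-exclusion over the 4 events:
Σ_{j=0}^{4} (-1)^j C(4,j)(8-j)!
= C(4,0)·8! - C(4,1)·7! + C(4,2)·6! - C(4,3)·5! + C(4,4)·4!
= 40320 - 20160 + 4320 - 480 + 24
= 24024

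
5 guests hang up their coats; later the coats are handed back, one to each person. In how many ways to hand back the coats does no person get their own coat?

44

!5 = 5! · Σ_{k=0}^{5} (-1)^k/k!
= 5! - 5!/1! + 5!/2! - 5!/3! + 5!/4! - 5!/5!
= 120 - 120 + 60 - 20 + 5 - 1
= 44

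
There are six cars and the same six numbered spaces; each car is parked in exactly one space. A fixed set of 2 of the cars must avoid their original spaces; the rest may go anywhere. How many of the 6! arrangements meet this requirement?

504

Inclusion-exclusion on the 2 forbidden self-matches:
Σ_{j=0}^{2} (-1)^j C(2,j)(6-j)!
= C(2,0)·6! - C(2,1)·5! + C(2,2)·4!
= 720 - 240 + 24
= 504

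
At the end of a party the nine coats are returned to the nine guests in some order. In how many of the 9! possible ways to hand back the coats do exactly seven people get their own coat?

Choose which 7 of the 9 are fixed: C(9,7) = 36.
The remaining 2 must be deranged: !2 = 1.
Total: 36 × 1 = 36.

36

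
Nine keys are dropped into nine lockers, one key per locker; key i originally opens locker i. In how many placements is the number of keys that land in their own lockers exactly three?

22260

Pick the 3 fixed positions: C(9,3) = 84 ways.
The other 6 form a derangement: !6 = 265.
Total: 84 × 265 = 22260.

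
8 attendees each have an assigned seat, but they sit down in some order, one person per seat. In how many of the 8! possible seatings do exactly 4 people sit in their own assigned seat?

Pick the 4 fixed positions: C(8,4) = 70 ways.
The remaining 4 must be deranged: !4 = 9.
Total: 70 × 9 = 630.

630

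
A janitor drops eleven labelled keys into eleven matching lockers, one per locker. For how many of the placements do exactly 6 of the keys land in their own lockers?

Pick the 6 fixed positions: C(11,6) = 462 ways.
The remaining 5 must be deranged: !5 = 44.
Total: 462 × 44 = 20328.

20328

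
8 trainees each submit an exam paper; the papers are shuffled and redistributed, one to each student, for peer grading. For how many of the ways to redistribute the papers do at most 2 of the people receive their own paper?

# with exactly i fixed is C(8,i)·!(8-i); sum over i=0..2:
  i=0: C(8,0)·!8 = 1·14833 = 14833
  i=1: C(8,1)·!7 = 8·1854 = 14832
  i=2: C(8,2)·!6 = 28·265 = 7420
Total = 37085.

37085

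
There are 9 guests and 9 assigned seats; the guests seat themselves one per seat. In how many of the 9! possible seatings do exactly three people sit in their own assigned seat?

22260

Pick the 3 fixed positions: C(9,3) = 84 ways.
The remaining 6 must be deranged: !6 = 265.
Total: 84 × 265 = 22260.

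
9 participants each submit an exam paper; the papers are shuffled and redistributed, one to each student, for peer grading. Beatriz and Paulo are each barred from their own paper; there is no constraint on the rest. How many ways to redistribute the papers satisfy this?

287280

Inclusion-exclusion on the 2 forbidden self-matches:
Σ_{j=0}^{2} (-1)^j C(2,j)(9-j)!
= C(2,0)·9! - C(2,1)·8! + C(2,2)·7!
= 362880 - 80640 + 5040
= 287280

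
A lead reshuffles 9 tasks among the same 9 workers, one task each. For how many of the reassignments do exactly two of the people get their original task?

66744

Pick the 2 fixed positions: C(9,2) = 36 ways.
The other 7 form a derangement: !7 = 1854.
Total: 36 × 1854 = 66744.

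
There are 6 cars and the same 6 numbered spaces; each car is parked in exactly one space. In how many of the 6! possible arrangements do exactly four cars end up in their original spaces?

15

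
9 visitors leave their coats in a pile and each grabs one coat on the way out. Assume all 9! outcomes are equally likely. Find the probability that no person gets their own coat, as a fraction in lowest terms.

16687/45360

Favorable outcomes: !9 = 133496.
Total outcomes: 9! = 362880.
Probability = 133496/362880 = 16687/45360.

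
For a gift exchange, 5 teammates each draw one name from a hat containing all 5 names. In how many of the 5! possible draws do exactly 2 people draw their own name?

20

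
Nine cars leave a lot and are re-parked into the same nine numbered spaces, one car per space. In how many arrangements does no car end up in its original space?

133496

The subfactorial !9 = [9!/e] (nearest integer).
9! = 362880, and 362880/e ≈ 133496.09, so !9 = 133496.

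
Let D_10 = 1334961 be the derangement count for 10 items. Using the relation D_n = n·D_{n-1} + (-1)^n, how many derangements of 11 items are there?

D_11 = 11·1334961 - 1 = 14684570.

14684570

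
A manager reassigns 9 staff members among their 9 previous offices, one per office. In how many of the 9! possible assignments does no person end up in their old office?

133496

!9 = 9! · Σ_{k=0}^{9} (-1)^k/k!
= 9! - 9!/1! + 9!/2! - 9!/3! + 9!/4! - 9!/5! + 9!/6! - 9!/7! + 9!/8! - 9!/9!
= 362880 - 362880 + 181440 - 60480 + 15120 - 3024 + 504 - 72 + 9 - 1
= 133496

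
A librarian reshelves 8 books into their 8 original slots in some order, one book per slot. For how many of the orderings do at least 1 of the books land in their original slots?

25487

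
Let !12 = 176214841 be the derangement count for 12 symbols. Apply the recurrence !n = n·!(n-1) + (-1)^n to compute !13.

2290792932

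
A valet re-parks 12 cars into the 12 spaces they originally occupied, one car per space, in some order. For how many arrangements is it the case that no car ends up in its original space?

176214841

By inclusion-exclusion, !12 = Σ (-1)^k · 12!/k! for k=0..12
= 12! - 12!/1! + 12!/2! - 12!/3! + 12!/4! - 12!/5! + 12!/6! - 12!/7! + 12!/8! - 12!/9! + 12!/10! - 12!/11! + 12!/12!
= 479001600 - 479001600 + 239500800 - 79833600 + 19958400 - 3991680 + 665280 - 95040 + 11880 - 1320 + 132 - 12 + 1
= 176214841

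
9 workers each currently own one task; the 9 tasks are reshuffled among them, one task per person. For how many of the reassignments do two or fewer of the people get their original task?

# with exactly i fixed is C(9,i)·!(9-i); sum over i=0..2:
  i=0: C(9,0)·!9 = 1·133496 = 133496
  i=1: C(9,1)·!8 = 9·14833 = 133497
  i=2: C(9,2)·!7 = 36·1854 = 66744
Total = 333737.

333737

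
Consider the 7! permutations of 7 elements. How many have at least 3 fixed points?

407

# with exactly i fixed is C(7,i)·!(7-i); sum over i=3..7:
  i=3: C(7,3)·!4 = 35·9 = 315
  i=4: C(7,4)·!3 = 35·2 = 70
  i=5: C(7,5)·!2 = 21·1 = 21
  i=6: C(7,6)·!1 = 7·0 = 0
  i=7: C(7,7)·!0 = 1·1 = 1
Total = 407.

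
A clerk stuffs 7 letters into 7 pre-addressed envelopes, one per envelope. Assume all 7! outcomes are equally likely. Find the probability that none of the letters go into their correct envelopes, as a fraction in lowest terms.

103/280

Favorable outcomes: !7 = 1854.
Total outcomes: 7! = 5040.
Probability = 1854/5040 = 103/280.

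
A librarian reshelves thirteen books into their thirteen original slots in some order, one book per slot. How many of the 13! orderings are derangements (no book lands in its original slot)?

!13 is the nearest integer to 13!/e.
13! = 6227020800, and 6227020800/e ≈ 2290792932.07, so !13 = 2290792932.

2290792932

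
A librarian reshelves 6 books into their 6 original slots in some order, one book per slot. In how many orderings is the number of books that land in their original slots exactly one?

Choose which one of the 6 is fixed: C(6,1) = 6.
The remaining 5 must be deranged: !5 = 44.
Total: 6 × 44 = 264.

264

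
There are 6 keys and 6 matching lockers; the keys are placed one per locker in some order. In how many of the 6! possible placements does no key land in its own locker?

Recurrence: !6 = 5·(!5 + !4).
!6 = 5·(44 + 9) = 5·53 = 265

265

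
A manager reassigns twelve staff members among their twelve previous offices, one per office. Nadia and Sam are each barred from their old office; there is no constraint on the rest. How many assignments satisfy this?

402796800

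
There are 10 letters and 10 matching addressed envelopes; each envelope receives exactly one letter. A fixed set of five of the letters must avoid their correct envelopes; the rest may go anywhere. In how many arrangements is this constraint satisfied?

Let A_j be the event that the j-th constrained one is fixed. By inclusion-exclusion over the 5 events:
Σ_{j=0}^{5} (-1)^j C(5,j)(10-j)!
= C(5,0)·10! - C(5,1)·9! + C(5,2)·8! - C(5,3)·7! + C(5,4)·6! - C(5,5)·5!
= 3628800 - 1814400 + 403200 - 50400 + 3600 - 120
= 2170680

2170680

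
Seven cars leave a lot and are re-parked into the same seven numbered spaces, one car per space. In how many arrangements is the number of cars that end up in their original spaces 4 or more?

# with exactly i fixed is C(7,i)·!(7-i); sum over i=4..7:
  i=4: C(7,4)·!3 = 35·2 = 70
  i=5: C(7,5)·!2 = 21·1 = 21
  i=6: C(7,6)·!1 = 7·0 = 0
  i=7: C(7,7)·!0 = 1·1 = 1
Total = 92.

92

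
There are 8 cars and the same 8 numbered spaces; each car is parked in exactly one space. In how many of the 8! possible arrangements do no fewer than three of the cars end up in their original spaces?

Sum C(8,i)·!(8-i) for i = 3..8:
  i=3: C(8,3)·!5 = 56·44 = 2464
  i=4: C(8,4)·!4 = 70·9 = 630
  i=5: C(8,5)·!3 = 56·2 = 112
  i=6: C(8,6)·!2 = 28·1 = 28
  i=7: C(8,7)·!1 = 8·0 = 0
  i=8: C(8,8)·!0 = 1·1 = 1
Total = 3235.

3235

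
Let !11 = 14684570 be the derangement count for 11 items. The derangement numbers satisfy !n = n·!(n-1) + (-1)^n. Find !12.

176214841

!12 = 12·14684570 + 1 = 176214841.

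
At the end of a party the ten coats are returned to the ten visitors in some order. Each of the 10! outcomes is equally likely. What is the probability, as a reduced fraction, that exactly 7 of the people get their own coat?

Favorable outcomes: C(10,7)·!3 = 120·2 = 240.
Total outcomes: 10! = 3628800.
Probability = 240/3628800 = 1/15120.

1/15120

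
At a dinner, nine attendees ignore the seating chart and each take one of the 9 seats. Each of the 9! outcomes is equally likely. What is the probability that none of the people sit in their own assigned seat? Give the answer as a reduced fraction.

16687/45360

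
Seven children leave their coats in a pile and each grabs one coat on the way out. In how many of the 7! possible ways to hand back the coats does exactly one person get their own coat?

Choose which one of the 7 is fixed: C(7,1) = 7.
The remaining 6 must be deranged: !6 = 265.
Total: 7 × 265 = 1855.

1855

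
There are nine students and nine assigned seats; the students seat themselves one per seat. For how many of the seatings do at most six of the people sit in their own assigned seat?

362843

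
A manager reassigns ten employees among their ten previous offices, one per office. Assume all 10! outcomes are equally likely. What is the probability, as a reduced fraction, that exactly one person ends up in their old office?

16687/45360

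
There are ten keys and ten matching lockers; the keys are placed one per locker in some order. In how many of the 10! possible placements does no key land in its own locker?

1334961

The subfactorial !10 = [10!/e] (nearest integer).
10! = 3628800, and 3628800/e ≈ 1334960.92, so !10 = 1334961.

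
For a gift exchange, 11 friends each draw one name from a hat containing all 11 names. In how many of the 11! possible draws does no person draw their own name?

Use !n = (n-1)(!(n-1) + !(n-2)).
!11 = 10·(1334961 + 133496) = 10·1468457 = 14684570

14684570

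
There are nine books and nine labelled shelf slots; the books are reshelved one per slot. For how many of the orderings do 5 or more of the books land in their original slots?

Sum C(9,i)·!(9-i) for i = 5..9:
  i=5: C(9,5)·!4 = 126·9 = 1134
  i=6: C(9,6)·!3 = 84·2 = 168
  i=7: C(9,7)·!2 = 36·1 = 36
  i=8: C(9,8)·!1 = 9·0 = 0
  i=9: C(9,9)·!0 = 1·1 = 1
Total = 1339.

1339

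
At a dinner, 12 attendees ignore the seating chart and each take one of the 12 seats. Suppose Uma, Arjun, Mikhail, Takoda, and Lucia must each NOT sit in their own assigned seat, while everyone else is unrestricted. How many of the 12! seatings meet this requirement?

312273360

Inclusion-exclusion on the 5 forbidden self-matches:
Σ_{j=0}^{5} (-1)^j C(5,j)(12-j)!
= C(5,0)·12! - C(5,1)·11! + C(5,2)·10! - C(5,3)·9! + C(5,4)·8! - C(5,5)·7!
= 479001600 - 199584000 + 36288000 - 3628800 + 201600 - 5040
= 312273360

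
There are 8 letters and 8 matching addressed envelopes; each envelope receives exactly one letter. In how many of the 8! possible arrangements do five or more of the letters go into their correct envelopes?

Sum C(8,i)·!(8-i) for i = 5..8:
  i=5: C(8,5)·!3 = 56·2 = 112
  i=6: C(8,6)·!2 = 28·1 = 28
  i=7: C(8,7)·!1 = 8·0 = 0
  i=8: C(8,8)·!0 = 1·1 = 1
Total = 141.

141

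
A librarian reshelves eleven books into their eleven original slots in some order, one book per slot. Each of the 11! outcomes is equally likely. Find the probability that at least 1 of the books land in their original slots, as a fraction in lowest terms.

Favorable outcomes: Σ_{i≥1} C(11,i)·!(11-i) = 11·1334961 + 55·133496 + 165·14833 + 330·1854 + 462·265 + 462·44 + 330·9 + 165·2 + 55·1 + 11·0 + 1·1 = 25232230.
Total outcomes: 11! = 39916800.
Probability = 25232230/39916800 = 2523223/3991680.

2523223/3991680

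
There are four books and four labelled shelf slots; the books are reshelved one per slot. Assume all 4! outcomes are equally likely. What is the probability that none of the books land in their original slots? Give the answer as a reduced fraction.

3/8

Favorable outcomes: !4 = 9.
Total outcomes: 4! = 24.
Probability = 9/24 = 3/8.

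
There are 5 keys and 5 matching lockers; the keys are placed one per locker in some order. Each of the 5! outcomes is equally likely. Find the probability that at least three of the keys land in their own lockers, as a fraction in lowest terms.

11/120

Favorable outcomes: Σ_{i≥3} C(5,i)·!(5-i) = 10·1 + 5·0 + 1·1 = 11.
Total outcomes: 5! = 120.
Probability = 11/120 = 11/120.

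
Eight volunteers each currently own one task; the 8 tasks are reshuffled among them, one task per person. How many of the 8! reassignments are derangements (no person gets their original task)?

14833

The subfactorial !8 = [8!/e] (nearest integer).
8! = 40320, and 40320/e ≈ 14832.90, so !8 = 14833.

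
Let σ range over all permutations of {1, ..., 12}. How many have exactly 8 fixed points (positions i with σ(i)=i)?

4455

Pick the 8 fixed positions: C(12,8) = 495 ways.
The remaining 4 must be deranged: !4 = 9.
Total: 495 × 9 = 4455.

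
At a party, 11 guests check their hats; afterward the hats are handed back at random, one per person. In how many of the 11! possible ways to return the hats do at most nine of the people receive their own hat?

Sum C(11,i)·!(11-i) for i = 0..9:
  i=0: C(11,0)·!11 = 1·14684570 = 14684570
  i=1: C(11,1)·!10 = 11·1334961 = 14684571
  i=2: C(11,2)·!9 = 55·133496 = 7342280
  i=3: C(11,3)·!8 = 165·14833 = 2447445
  i=4: C(11,4)·!7 = 330·1854 = 611820
  i=5: C(11,5)·!6 = 462·265 = 122430
  i=6: C(11,6)·!5 = 462·44 = 20328
  i=7: C(11,7)·!4 = 330·9 = 2970
  i=8: C(11,8)·!3 = 165·2 = 330
  i=9: C(11,9)·!2 = 55·1 = 55
Total = 39916799.

39916799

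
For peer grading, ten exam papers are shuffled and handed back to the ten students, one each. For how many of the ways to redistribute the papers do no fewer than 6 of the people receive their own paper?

2176

Sum C(10,i)·!(10-i) for i = 6..10:
  i=6: C(10,6)·!4 = 210·9 = 1890
  i=7: C(10,7)·!3 = 120·2 = 240
  i=8: C(10,8)·!2 = 45·1 = 45
  i=9: C(10,9)·!1 = 10·0 = 0
  i=10: C(10,10)·!0 = 1·1 = 1
Total = 2176.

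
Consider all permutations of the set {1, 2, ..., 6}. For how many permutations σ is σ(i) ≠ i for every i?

265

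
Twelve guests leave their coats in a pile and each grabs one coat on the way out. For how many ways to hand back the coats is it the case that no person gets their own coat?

176214841

The subfactorial !12 = [12!/e] (nearest integer).
12! = 479001600, and 479001600/e ≈ 176214840.93, so !12 = 176214841.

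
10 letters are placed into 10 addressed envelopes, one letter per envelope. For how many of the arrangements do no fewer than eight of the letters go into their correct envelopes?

# with exactly i fixed is C(10,i)·!(10-i); sum over i=8..10:
  i=8: C(10,8)·!2 = 45·1 = 45
  i=9: C(10,9)·!1 = 10·0 = 0
  i=10: C(10,10)·!0 = 1·1 = 1
Total = 46.

46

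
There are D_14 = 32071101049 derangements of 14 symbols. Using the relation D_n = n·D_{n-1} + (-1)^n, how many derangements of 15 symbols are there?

481066515734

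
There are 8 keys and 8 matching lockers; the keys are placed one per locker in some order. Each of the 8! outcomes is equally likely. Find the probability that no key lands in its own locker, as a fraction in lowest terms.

Favorable outcomes: !8 = 14833.
Total outcomes: 8! = 40320.
Probability = 14833/40320 = 2119/5760.

2119/5760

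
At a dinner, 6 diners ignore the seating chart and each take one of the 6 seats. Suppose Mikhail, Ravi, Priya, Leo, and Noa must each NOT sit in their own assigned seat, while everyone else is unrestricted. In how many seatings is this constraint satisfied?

309

Inclusion-exclusion on the 5 forbidden self-matches:
Σ_{j=0}^{5} (-1)^j C(5,j)(6-j)!
= C(5,0)·6! - C(5,1)·5! + C(5,2)·4! - C(5,3)·3! + C(5,4)·2! - C(5,5)·1!
= 720 - 600 + 240 - 60 + 10 - 1
= 309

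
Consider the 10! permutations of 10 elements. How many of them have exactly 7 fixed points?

240

Choose which 7 of the 10 are fixed: C(10,7) = 120.
The remaining 3 must be deranged: !3 = 2.
Total: 120 × 2 = 240.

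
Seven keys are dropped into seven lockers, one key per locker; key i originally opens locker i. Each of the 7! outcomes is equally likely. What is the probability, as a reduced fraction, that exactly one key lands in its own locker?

53/144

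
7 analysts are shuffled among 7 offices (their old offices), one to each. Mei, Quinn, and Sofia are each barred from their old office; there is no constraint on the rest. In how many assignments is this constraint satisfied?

Let A_j be the event that the j-th constrained one is fixed. By inclusion-exclusion over the 3 events:
Σ_{j=0}^{3} (-1)^j C(3,j)(7-j)!
= C(3,0)·7! - C(3,1)·6! + C(3,2)·5! - C(3,3)·4!
= 5040 - 2160 + 360 - 24
= 3216

3216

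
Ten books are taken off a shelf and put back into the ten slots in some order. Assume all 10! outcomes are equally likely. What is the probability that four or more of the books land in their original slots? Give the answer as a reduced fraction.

34457/1814400

Favorable outcomes: Σ_{i≥4} C(10,i)·!(10-i) = 210·265 + 252·44 + 210·9 + 120·2 + 45·1 + 10·0 + 1·1 = 68914.
Total outcomes: 10! = 3628800.
Probability = 68914/3628800 = 34457/1814400.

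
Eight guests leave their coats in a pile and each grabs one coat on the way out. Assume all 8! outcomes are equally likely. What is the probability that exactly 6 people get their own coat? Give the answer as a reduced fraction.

1/1440

Favorable outcomes: C(8,6)·!2 = 28·1 = 28.
Total outcomes: 8! = 40320.
Probability = 28/40320 = 1/1440.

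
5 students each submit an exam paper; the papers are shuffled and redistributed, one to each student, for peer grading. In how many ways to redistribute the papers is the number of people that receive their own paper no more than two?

109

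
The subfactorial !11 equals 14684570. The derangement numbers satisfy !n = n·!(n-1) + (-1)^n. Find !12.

176214841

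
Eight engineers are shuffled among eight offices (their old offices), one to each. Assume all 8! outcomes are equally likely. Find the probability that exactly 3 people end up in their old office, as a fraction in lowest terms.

11/180

Favorable outcomes: C(8,3)·!5 = 56·44 = 2464.
Total outcomes: 8! = 40320.
Probability = 2464/40320 = 11/180.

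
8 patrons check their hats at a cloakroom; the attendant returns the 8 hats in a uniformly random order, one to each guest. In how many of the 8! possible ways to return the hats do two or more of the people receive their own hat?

10655

Sum C(8,i)·!(8-i) for i = 2..8:
  i=2: C(8,2)·!6 = 28·265 = 7420
  i=3: C(8,3)·!5 = 56·44 = 2464
  i=4: C(8,4)·!4 = 70·9 = 630
  i=5: C(8,5)·!3 = 56·2 = 112
  i=6: C(8,6)·!2 = 28·1 = 28
  i=7: C(8,7)·!1 = 8·0 = 0
  i=8: C(8,8)·!0 = 1·1 = 1
Total = 10655.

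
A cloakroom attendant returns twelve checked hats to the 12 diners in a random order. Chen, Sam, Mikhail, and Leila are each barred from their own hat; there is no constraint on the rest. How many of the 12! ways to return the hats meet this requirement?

339696000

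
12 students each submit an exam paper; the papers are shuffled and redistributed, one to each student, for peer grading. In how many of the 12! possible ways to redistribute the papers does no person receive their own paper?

!12 = 12! · Σ_{k=0}^{12} (-1)^k/k!
= 12! - 12!/1! + 12!/2! - 12!/3! + 12!/4! - 12!/5! + 12!/6! - 12!/7! + 12!/8! - 12!/9! + 12!/10! - 12!/11! + 12!/12!
= 479001600 - 479001600 + 239500800 - 79833600 + 19958400 - 3991680 + 665280 - 95040 + 11880 - 1320 + 132 - 12 + 1
= 176214841

176214841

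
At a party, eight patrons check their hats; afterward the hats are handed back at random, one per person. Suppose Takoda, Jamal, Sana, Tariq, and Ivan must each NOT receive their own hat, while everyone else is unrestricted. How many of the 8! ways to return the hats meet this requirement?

21234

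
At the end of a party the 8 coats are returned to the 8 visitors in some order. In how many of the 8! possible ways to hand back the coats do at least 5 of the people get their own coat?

141

# with exactly i fixed is C(8,i)·!(8-i); sum over i=5..8:
  i=5: C(8,5)·!3 = 56·2 = 112
  i=6: C(8,6)·!2 = 28·1 = 28
  i=7: C(8,7)·!1 = 8·0 = 0
  i=8: C(8,8)·!0 = 1·1 = 1
Total = 141.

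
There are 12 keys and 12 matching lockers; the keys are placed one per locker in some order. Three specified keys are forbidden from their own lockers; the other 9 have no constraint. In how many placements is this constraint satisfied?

369774720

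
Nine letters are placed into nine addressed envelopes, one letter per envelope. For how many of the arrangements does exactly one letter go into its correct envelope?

133497

Pick the single fixed position: C(9,1) = 9 ways.
The remaining 8 must be deranged: !8 = 14833.
Total: 9 × 14833 = 133497.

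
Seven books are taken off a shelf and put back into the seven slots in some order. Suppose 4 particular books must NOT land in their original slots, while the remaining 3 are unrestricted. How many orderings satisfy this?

2790

Let A_j be the event that the j-th constrained one is fixed. By inclusion-exclusion over the 4 events:
Σ_{j=0}^{4} (-1)^j C(4,j)(7-j)!
= C(4,0)·7! - C(4,1)·6! + C(4,2)·5! - C(4,3)·4! + C(4,4)·3!
= 5040 - 2880 + 720 - 96 + 6
= 2790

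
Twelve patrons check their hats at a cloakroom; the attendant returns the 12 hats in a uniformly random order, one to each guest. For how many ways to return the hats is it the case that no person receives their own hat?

The number of derangements of 12 is !12 = Σ_{k=0}^{12} (-1)^k·12!/k!
= 12! - 12!/1! + 12!/2! - 12!/3! + 12!/4! - 12!/5! + 12!/6! - 12!/7! + 12!/8! - 12!/9! + 12!/10! - 12!/11! + 12!/12!
= 479001600 - 479001600 + 239500800 - 79833600 + 19958400 - 3991680 + 665280 - 95040 + 11880 - 1320 + 132 - 12 + 1
= 176214841

176214841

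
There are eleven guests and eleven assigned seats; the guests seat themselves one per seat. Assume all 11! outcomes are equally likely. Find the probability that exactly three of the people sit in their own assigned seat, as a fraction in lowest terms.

2119/34560

Favorable outcomes: C(11,3)·!8 = 165·14833 = 2447445.
Total outcomes: 11! = 39916800.
Probability = 2447445/39916800 = 2119/34560.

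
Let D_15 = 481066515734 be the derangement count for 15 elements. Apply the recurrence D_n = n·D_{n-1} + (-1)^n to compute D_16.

7697064251745

D_16 = 16·481066515734 + 1 = 7697064251745.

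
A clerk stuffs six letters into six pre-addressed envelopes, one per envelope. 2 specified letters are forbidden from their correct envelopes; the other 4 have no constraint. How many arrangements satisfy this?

504

Inclusion-exclusion on the 2 forbidden self-matches:
Σ_{j=0}^{2} (-1)^j C(2,j)(6-j)!
= C(2,0)·6! - C(2,1)·5! + C(2,2)·4!
= 720 - 240 + 24
= 504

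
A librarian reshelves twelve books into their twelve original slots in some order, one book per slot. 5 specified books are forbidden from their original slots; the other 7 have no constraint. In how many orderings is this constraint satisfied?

Let A_j be the event that the j-th constrained one is fixed. By inclusion-exclusion over the 5 events:
Σ_{j=0}^{5} (-1)^j C(5,j)(12-j)!
= C(5,0)·12! - C(5,1)·11! + C(5,2)·10! - C(5,3)·9! + C(5,4)·8! - C(5,5)·7!
= 479001600 - 199584000 + 36288000 - 3628800 + 201600 - 5040
= 312273360

312273360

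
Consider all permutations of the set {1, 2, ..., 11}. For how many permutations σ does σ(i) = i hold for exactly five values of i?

122430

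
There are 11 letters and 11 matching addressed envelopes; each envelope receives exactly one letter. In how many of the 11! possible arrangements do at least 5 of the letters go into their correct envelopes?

146114

Sum C(11,i)·!(11-i) for i = 5..11:
  i=5: C(11,5)·!6 = 462·265 = 122430
  i=6: C(11,6)·!5 = 462·44 = 20328
  i=7: C(11,7)·!4 = 330·9 = 2970
  i=8: C(11,8)·!3 = 165·2 = 330
  i=9: C(11,9)·!2 = 55·1 = 55
  i=10: C(11,10)·!1 = 11·0 = 0
  i=11: C(11,11)·!0 = 1·1 = 1
Total = 146114.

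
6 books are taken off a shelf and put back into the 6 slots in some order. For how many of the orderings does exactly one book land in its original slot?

Pick the single fixed position: C(6,1) = 6 ways.
The remaining 5 must be deranged: !5 = 44.
Total: 6 × 44 = 264.

264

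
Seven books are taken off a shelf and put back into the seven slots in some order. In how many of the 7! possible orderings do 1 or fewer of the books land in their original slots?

3709

# with exactly i fixed is C(7,i)·!(7-i); sum over i=0..1:
  i=0: C(7,0)·!7 = 1·1854 = 1854
  i=1: C(7,1)·!6 = 7·265 = 1855
Total = 3709.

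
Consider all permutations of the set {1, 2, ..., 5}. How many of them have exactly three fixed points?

10

Pick the 3 fixed positions: C(5,3) = 10 ways.
The other 2 form a derangement: !2 = 1.
Total: 10 × 1 = 10.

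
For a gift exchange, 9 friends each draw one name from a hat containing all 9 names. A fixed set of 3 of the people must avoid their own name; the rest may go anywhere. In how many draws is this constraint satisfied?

Inclusion-exclusion on the 3 forbidden self-matches:
Σ_{j=0}^{3} (-1)^j C(3,j)(9-j)!
= C(3,0)·9! - C(3,1)·8! + C(3,2)·7! - C(3,3)·6!
= 362880 - 120960 + 15120 - 720
= 256320

256320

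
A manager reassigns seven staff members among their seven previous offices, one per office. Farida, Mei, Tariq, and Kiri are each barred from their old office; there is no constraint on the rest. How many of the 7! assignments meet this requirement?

2790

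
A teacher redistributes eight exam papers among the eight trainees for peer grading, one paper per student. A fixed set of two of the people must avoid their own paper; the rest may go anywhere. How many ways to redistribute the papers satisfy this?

Inclusion-exclusion on the 2 forbidden self-matches:
Σ_{j=0}^{2} (-1)^j C(2,j)(8-j)!
= C(2,0)·8! - C(2,1)·7! + C(2,2)·6!
= 40320 - 10080 + 720
= 30960

30960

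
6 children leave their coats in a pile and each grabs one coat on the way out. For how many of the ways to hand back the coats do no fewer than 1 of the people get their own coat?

455

# with exactly i fixed is C(6,i)·!(6-i); sum over i=1..6:
  i=1: C(6,1)·!5 = 6·44 = 264
  i=2: C(6,2)·!4 = 15·9 = 135
  i=3: C(6,3)·!3 = 20·2 = 40
  i=4: C(6,4)·!2 = 15·1 = 15
  i=5: C(6,5)·!1 = 6·0 = 0
  i=6: C(6,6)·!0 = 1·1 = 1
Total = 455.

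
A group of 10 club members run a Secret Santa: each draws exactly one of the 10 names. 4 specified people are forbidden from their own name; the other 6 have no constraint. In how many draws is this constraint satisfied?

2399760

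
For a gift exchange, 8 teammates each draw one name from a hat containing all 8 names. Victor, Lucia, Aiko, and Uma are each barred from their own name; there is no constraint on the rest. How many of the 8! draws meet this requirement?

24024

Inclusion-exclusion on the 4 forbidden self-matches:
Σ_{j=0}^{4} (-1)^j C(4,j)(8-j)!
= C(4,0)·8! - C(4,1)·7! + C(4,2)·6! - C(4,3)·5! + C(4,4)·4!
= 40320 - 20160 + 4320 - 480 + 24
= 24024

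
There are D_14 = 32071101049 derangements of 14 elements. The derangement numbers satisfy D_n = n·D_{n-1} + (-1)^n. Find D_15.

D_15 = 15·32071101049 - 1 = 481066515734.

481066515734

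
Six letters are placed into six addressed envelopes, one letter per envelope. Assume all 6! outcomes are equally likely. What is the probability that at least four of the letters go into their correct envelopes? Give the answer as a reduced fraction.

Favorable outcomes: Σ_{i≥4} C(6,i)·!(6-i) = 15·1 + 6·0 + 1·1 = 16.
Total outcomes: 6! = 720.
Probability = 16/720 = 1/45.

1/45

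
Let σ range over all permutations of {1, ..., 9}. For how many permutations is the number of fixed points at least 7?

37

Sum C(9,i)·!(9-i) for i = 7..9:
  i=7: C(9,7)·!2 = 36·1 = 36
  i=8: C(9,8)·!1 = 9·0 = 0
  i=9: C(9,9)·!0 = 1·1 = 1
Total = 37.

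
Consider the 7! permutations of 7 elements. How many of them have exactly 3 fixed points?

315

Pick the 3 fixed positions: C(7,3) = 35 ways.
The remaining 4 must be deranged: !4 = 9.
Total: 35 × 9 = 315.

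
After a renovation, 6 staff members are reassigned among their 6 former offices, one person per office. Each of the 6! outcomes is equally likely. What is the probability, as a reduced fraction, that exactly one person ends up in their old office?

Favorable outcomes: C(6,1)·!5 = 6·44 = 264.
Total outcomes: 6! = 720.
Probability = 264/720 = 11/30.

11/30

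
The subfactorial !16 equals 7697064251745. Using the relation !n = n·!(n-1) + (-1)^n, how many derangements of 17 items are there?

130850092279664

!17 = 17·7697064251745 - 1 = 130850092279664.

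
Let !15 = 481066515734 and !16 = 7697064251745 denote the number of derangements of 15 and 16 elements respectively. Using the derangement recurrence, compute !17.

130850092279664

!17 = (17-1)·(!16 + !15) = 16·(7697064251745 + 481066515734) = 16·8178130767479 = 130850092279664.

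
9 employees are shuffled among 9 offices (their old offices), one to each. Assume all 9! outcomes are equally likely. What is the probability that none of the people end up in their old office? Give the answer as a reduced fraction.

16687/45360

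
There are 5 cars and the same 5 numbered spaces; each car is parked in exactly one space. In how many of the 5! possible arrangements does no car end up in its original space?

!5 = 5! · Σ_{k=0}^{5} (-1)^k/k!
= 5! - 5!/1! + 5!/2! - 5!/3! + 5!/4! - 5!/5!
= 120 - 120 + 60 - 20 + 5 - 1
= 44

44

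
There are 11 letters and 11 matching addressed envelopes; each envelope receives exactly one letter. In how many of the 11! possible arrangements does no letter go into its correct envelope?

Use !n = (n-1)(!(n-1) + !(n-2)).
!11 = 10·(1334961 + 133496) = 10·1468457 = 14684570

14684570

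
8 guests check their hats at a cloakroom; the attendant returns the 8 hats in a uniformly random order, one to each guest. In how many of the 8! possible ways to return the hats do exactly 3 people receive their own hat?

2464

Pick the 3 fixed positions: C(8,3) = 56 ways.
The remaining 5 must be deranged: !5 = 44.
Total: 56 × 44 = 2464.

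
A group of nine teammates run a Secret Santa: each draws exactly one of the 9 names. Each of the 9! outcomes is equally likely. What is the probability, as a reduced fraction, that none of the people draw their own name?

16687/45360

Favorable outcomes: !9 = 133496.
Total outcomes: 9! = 362880.
Probability = 133496/362880 = 16687/45360.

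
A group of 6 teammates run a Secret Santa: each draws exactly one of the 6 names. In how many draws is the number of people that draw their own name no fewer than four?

# with exactly i fixed is C(6,i)·!(6-i); sum over i=4..6:
  i=4: C(6,4)·!2 = 15·1 = 15
  i=5: C(6,5)·!1 = 6·0 = 0
  i=6: C(6,6)·!0 = 1·1 = 1
Total = 16.

16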